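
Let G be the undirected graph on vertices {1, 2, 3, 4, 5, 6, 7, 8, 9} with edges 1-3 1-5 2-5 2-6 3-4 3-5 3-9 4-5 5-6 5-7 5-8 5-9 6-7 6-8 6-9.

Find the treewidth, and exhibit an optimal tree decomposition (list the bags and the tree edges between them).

Treewidth 2.
Bags: B1 = {5, 6, 9}  B2 = {5, 6, 8}  B3 = {3, 5, 9}  B4 = {3, 4, 5}  B5 = {1, 3, 5}  B6 = {5, 6, 7}  B7 = {2, 5, 6}
Tree: B1–B2, B1–B3, B3–B4, B4–B5, B2–B6, B1–B7

The largest bag has 3 vertices, giving width 2; this decomposition certifies tw(G) ≤ 2. For the lower bound, the 3 vertices {1, 3, 5} are pairwise adjacent, and any tree decomposition puts a clique entirely inside one bag — forcing width ≥ 2. The upper and lower bounds meet at 2, so that is the treewidth.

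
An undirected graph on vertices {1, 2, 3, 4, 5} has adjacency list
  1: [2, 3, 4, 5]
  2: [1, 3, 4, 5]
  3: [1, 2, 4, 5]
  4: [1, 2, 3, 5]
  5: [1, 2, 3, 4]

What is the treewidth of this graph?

A width-4 tree decomposition is:
Bags: B1 = {1, 2, 3, 4, 5}
Tree: (single bag)
A single bag containing all 5 vertices is trivially a valid decomposition of width 4. For the lower bound, the 5 vertices {1, 2, 3, 4, 5} are pairwise adjacent, and any tree decomposition puts a clique entirely inside one bag — forcing width ≥ 4. Combining the bounds, tw(G) = 4.

4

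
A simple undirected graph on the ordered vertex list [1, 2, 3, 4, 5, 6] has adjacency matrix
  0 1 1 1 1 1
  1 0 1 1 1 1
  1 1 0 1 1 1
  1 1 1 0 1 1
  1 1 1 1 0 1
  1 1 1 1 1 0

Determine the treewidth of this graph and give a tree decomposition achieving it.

Treewidth 5.
One such decomposition:
Bags: B1 = {1, 2, 3, 4, 5, 6}
Tree: (single bag)

A single bag containing all 6 vertices is trivially a valid decomposition of width 5. Conversely, {1, 2, 3, 4, 5, 6} is a clique of size 6, and the vertices of any clique must share a bag in every tree decomposition; so some bag has ≥ 6 vertices and tw(G) ≥ 5. The upper and lower bounds meet at 5, so that is the treewidth.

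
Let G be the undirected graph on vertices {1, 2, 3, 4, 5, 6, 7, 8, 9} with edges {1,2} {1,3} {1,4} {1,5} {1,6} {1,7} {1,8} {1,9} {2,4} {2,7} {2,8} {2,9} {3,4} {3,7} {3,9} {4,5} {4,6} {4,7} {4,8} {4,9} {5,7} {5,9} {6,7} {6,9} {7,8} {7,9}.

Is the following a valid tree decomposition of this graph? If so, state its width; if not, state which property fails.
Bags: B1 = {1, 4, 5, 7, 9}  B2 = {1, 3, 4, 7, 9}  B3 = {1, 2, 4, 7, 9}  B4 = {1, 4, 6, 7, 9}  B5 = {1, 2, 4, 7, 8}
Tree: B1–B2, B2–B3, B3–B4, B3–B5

Yes; width 4.

Every vertex of G appears in some bag (union = {1, 2, 3, 4, 5, 6, 7, 8, 9}); every edge is covered by a bag; and for each vertex v the set of bags containing v is connected in the bag tree. The decomposition is therefore valid. The largest bag has 5 vertices, so the width is 4.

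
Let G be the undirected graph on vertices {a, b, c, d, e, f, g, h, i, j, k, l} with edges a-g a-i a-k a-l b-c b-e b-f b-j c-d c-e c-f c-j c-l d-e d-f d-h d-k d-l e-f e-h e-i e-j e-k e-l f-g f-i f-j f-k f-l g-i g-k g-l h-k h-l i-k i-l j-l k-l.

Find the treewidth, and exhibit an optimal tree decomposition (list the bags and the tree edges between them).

Treewidth 4.
One optimal decomposition is:
Bags: B1 = {c, d, e, f, l}  B2 = {d, e, f, k, l}  B3 = {c, e, f, j, l}  B4 = {e, f, i, k, l}  B5 = {b, c, e, f, j}  B6 = {f, g, i, k, l}  B7 = {a, g, i, k, l}  B8 = {d, e, h, k, l}
Tree: B1–B2, B1–B3, B2–B4, B3–B5, B4–B6, B6–B7, B2–B8

Each bag holds 5 vertices, so the decomposition has width 4, which upper-bounds the treewidth. For the lower bound, the 5 vertices {a, g, i, k, l} are pairwise adjacent, and any tree decomposition puts a clique entirely inside one bag — forcing width ≥ 4. The upper and lower bounds meet at 4, so that is the treewidth.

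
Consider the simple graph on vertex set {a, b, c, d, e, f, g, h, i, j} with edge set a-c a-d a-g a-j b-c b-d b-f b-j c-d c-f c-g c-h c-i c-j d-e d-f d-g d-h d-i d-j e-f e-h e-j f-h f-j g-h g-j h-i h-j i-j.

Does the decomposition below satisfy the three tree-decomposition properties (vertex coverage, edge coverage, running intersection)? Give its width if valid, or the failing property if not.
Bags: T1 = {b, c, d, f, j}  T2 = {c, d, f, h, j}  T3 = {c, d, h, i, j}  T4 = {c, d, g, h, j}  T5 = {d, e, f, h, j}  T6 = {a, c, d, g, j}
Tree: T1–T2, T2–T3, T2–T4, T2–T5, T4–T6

Vertex coverage: the bags together contain {a, b, c, d, e, f, g, h, i, j}, the full vertex set. Edge coverage: each edge of G has both endpoints in at least one bag. Running intersection: for every vertex, the bags containing it form a connected subtree. All three properties hold, so this is a valid tree decomposition of width max|bag| − 1 = 4, and hence tw(G) ≤ 4.

Yes; width 4.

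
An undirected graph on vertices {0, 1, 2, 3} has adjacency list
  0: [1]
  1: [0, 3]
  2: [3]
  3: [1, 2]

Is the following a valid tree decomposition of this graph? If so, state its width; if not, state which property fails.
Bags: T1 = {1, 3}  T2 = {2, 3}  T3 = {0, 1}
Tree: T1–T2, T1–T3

Yes; width 1.

Checking the three conditions: (i) the bags cover all of {0, 1, 2, 3}; (ii) for each edge, some bag contains both endpoints; (iii) the bags containing any fixed vertex form a subtree. All hold, so the decomposition is valid with width 2 − 1 = 1.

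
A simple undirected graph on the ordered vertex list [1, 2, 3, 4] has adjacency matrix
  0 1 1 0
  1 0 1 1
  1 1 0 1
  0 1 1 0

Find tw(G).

A width-2 tree decomposition is:
Bags: B1 = {2, 3, 4}  B2 = {1, 2, 3}
Tree: B1–B2
Each bag holds 3 vertices, so the decomposition has width 2, which upper-bounds the treewidth. For the lower bound, the 3 vertices {1, 2, 3} are pairwise adjacent, and any tree decomposition puts a clique entirely inside one bag — forcing width ≥ 2. The upper and lower bounds meet at 2, so that is the treewidth.

2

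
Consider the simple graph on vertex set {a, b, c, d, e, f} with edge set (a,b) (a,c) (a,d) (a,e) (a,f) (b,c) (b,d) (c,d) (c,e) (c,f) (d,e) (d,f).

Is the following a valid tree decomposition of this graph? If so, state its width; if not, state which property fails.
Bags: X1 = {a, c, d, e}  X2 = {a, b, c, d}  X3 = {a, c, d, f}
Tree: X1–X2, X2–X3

Every vertex of G appears in some bag (union = {a, b, c, d, e, f}); every edge is covered by a bag; and for each vertex v the set of bags containing v is connected in the bag tree. The decomposition is therefore valid. The largest bag has 4 vertices, so the width is 3.

Yes; width 3.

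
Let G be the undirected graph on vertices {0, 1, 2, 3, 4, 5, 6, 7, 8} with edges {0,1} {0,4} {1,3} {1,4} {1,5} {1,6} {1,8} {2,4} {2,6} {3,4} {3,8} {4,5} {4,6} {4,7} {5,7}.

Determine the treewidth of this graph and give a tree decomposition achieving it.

Treewidth 2.
One such decomposition:
Bags: B1 = {4, 5, 7}  B2 = {1, 4, 5}  B3 = {1, 4, 6}  B4 = {1, 3, 4}  B5 = {1, 3, 8}  B6 = {2, 4, 6}  B7 = {0, 1, 4}
Tree: B1–B2, B2–B3, B2–B4, B4–B5, B3–B6, B4–B7

Each bag holds 3 vertices, so the decomposition has width 2, which upper-bounds the treewidth. For the lower bound, the 3 vertices {1, 3, 8} are pairwise adjacent, and any tree decomposition puts a clique entirely inside one bag — forcing width ≥ 2. The upper and lower bounds meet at 2, so that is the treewidth.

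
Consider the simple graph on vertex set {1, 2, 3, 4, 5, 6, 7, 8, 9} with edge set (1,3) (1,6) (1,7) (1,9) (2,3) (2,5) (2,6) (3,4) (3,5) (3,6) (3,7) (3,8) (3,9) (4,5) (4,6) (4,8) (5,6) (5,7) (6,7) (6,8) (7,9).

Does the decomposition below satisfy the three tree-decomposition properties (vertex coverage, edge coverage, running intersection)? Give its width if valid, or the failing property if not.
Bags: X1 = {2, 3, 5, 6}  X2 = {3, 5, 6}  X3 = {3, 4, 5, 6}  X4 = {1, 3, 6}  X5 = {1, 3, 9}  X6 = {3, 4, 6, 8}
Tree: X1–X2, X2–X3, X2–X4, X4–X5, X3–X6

No — vertex 7 appears in no bag.

A tree decomposition must satisfy three properties: every vertex lies in some bag; for every edge, both endpoints lie together in some bag; and for every vertex, the bags containing it form a connected subtree. Here vertex 7 appears in no bag, so the decomposition is invalid.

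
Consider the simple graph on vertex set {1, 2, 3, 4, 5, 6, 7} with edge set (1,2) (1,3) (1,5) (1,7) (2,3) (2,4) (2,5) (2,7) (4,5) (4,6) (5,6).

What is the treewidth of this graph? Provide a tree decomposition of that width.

Each bag holds 3 vertices, so the decomposition has width 2, which upper-bounds the treewidth. On the other hand G contains the 3-clique {1, 2, 3}. A clique must lie in a single bag of any decomposition, so no decomposition can have width below 2. The upper and lower bounds meet at 2, so that is the treewidth.

Treewidth 2.
One optimal decomposition is:
Bags: B1 = {1, 2, 7}  B2 = {1, 2, 5}  B3 = {1, 2, 3}  B4 = {2, 4, 5}  B5 = {4, 5, 6}
Tree: B1–B2, B2–B3, B2–B4, B4–B5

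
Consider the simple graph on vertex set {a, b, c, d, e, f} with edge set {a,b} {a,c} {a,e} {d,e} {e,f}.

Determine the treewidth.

A width-1 tree decomposition is:
Bags: B1 = {a, b}  B2 = {a, e}  B3 = {e, f}  B4 = {d, e}  B5 = {a, c}
Tree: B1–B2, B2–B3, B3–B4, B1–B5
Each bag holds 2 vertices, so the decomposition has width 1, which upper-bounds the treewidth. G has an edge, so its treewidth is at least 1. The upper and lower bounds meet at 1, so that is the treewidth.

1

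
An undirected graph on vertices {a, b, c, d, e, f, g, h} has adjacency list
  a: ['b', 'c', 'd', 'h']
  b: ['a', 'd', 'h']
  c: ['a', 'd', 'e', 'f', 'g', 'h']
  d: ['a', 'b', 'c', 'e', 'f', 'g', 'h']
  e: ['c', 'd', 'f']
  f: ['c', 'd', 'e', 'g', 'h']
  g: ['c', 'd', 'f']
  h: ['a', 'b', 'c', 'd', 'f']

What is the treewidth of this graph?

3

A width-3 tree decomposition is:
Bags: B1 = {c, d, f, h}  B2 = {c, d, e, f}  B3 = {a, c, d, h}  B4 = {c, d, f, g}  B5 = {a, b, d, h}
Tree: B1–B2, B1–B3, B1–B4, B3–B5
Every bag has size at most 4, so the width is 4 − 1 = 3 and tw(G) ≤ 3. On the other hand G contains the 4-clique {a, c, d, h}. A clique must lie in a single bag of any decomposition, so no decomposition can have width below 3. Combining the bounds, tw(G) = 3.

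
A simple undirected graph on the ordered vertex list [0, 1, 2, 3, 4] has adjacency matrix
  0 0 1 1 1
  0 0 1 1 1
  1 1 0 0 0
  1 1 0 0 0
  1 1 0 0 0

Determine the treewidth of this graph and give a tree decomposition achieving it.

Treewidth 2.
One such decomposition:
Bags: B1 = {0, 1, 3}  B2 = {0, 1, 4}  B3 = {0, 1, 2}
Tree: B1–B2, B2–B3

Every bag has size at most 3, so the width is 3 − 1 = 2 and tw(G) ≤ 2. Since 3–0–4–1–3 is a cycle in G, G is not acyclic. Forests are exactly the graphs of treewidth ≤ 1, so tw(G) ≥ 2. Therefore the treewidth is 2.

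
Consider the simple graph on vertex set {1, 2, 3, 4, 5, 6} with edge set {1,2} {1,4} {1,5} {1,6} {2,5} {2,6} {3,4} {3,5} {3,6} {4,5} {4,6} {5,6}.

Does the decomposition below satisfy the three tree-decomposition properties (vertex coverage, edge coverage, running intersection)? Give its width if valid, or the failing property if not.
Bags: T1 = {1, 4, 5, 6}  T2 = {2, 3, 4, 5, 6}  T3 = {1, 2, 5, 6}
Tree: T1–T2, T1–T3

No — bags containing vertex 2 are not connected in the tree.

A tree decomposition must satisfy three properties: every vertex lies in some bag; for every edge, both endpoints lie together in some bag; and for every vertex, the bags containing it form a connected subtree. Here bags containing vertex 2 are not connected in the tree, so the decomposition is invalid.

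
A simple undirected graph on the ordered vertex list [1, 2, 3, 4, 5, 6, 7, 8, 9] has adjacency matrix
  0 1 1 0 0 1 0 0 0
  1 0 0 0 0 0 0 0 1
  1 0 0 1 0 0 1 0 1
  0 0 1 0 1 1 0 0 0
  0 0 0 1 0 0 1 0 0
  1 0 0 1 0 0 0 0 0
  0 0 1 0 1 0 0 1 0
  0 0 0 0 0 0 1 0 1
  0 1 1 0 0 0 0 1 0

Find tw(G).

3

A width-3 tree decomposition is:
Bags: B1 = {2, 7, 8, 9}  B2 = {2, 3, 7, 9}  B3 = {1, 2, 3, 7}  B4 = {1, 3, 5, 7}  B5 = {1, 3, 4, 5}  B6 = {1, 4, 5, 6}
Tree: B1–B2, B2–B3, B3–B4, B4–B5, B5–B6
Every bag has size at most 4, so the width is 4 − 1 = 3 and tw(G) ≤ 3. For the lower bound: the 4 vertex sets {2,8,9}, {7}, {3}, {1,4,5,6} are disjoint, each induces a connected subgraph, and every pair is joined by at least one edge of G. Contracting each set to a single vertex therefore yields K_{4} as a minor, and since treewidth is minor-monotone, tw(G) ≥ tw(K_{4}) = 3. Hence tw(G) = 3 exactly.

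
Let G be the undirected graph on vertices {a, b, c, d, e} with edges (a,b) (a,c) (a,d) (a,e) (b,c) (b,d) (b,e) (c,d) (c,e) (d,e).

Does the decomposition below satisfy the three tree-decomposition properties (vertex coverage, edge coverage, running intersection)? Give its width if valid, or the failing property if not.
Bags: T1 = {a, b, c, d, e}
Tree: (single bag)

Yes; width 4.

Checking the three conditions: (i) the bags cover all of {a, b, c, d, e}; (ii) for each edge, some bag contains both endpoints; (iii) the bags containing any fixed vertex form a subtree. All hold, so the decomposition is valid with width 5 − 1 = 4.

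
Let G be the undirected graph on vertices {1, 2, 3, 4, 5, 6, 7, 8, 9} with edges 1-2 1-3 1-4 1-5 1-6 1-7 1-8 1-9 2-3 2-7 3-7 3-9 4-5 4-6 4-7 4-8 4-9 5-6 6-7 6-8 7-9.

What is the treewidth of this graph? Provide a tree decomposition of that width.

Treewidth 3.
One such decomposition:
Bags: B1 = {1, 3, 7, 9}  B2 = {1, 4, 7, 9}  B3 = {1, 4, 6, 7}  B4 = {1, 4, 5, 6}  B5 = {1, 4, 6, 8}  B6 = {1, 2, 3, 7}
Tree: B1–B2, B2–B3, B3–B4, B4–B5, B1–B6

Every bag has size at most 4, so the width is 4 − 1 = 3 and tw(G) ≤ 3. For the lower bound, the 4 vertices {1, 2, 3, 7} are pairwise adjacent, and any tree decomposition puts a clique entirely inside one bag — forcing width ≥ 3. Combining the bounds, tw(G) = 3.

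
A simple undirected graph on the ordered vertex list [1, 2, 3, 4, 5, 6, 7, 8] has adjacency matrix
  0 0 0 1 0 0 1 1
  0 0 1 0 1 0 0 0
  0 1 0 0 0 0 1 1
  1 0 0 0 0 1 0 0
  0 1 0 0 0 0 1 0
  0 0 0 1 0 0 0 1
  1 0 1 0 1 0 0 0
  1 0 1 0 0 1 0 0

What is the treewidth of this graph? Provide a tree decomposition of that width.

Treewidth 2.
One such decomposition:
Bags: B1 = {2, 5, 7}  B2 = {2, 3, 7}  B3 = {1, 3, 7}  B4 = {1, 3, 8}  B5 = {1, 4, 8}  B6 = {4, 6, 8}
Tree: B1–B2, B2–B3, B3–B4, B4–B5, B5–B6

The largest bag has 3 vertices, giving width 2; this decomposition certifies tw(G) ≤ 2. The edges 5–2–3–7–5 form a cycle, so G is not a tree and its treewidth is at least 2. Therefore the treewidth is 2.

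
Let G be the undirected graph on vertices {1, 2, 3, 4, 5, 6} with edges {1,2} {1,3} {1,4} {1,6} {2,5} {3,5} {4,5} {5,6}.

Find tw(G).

2

A width-2 tree decomposition is:
Bags: B1 = {1, 2, 5}  B2 = {1, 4, 5}  B3 = {1, 3, 5}  B4 = {1, 5, 6}
Tree: B1–B2, B2–B3, B3–B4
The largest bag has 3 vertices, giving width 2; this decomposition certifies tw(G) ≤ 2. Since 1–2–5–4–1 is a cycle in G, G is not acyclic. Forests are exactly the graphs of treewidth ≤ 1, so tw(G) ≥ 2. The upper and lower bounds meet at 2, so that is the treewidth.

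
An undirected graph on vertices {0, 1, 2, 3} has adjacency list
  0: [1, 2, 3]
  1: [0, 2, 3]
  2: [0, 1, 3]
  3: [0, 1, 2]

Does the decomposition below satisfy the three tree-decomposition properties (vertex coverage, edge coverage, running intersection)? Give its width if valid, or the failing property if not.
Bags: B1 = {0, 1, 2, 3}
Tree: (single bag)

Yes; width 3.

Checking the three conditions: (i) the bags cover all of {0, 1, 2, 3}; (ii) for each edge, some bag contains both endpoints; (iii) the bags containing any fixed vertex form a subtree. All hold, so the decomposition is valid with width 4 − 1 = 3.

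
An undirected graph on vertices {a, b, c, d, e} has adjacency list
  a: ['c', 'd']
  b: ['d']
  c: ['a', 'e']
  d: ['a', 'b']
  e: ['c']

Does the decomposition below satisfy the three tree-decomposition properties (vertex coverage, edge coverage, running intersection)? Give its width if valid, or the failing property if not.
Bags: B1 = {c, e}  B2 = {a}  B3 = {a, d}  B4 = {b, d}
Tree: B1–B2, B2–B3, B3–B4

A tree decomposition must satisfy three properties: every vertex lies in some bag; for every edge, both endpoints lie together in some bag; and for every vertex, the bags containing it form a connected subtree. Here edge (c,a) lies in no bag, so the decomposition is invalid.

No — edge (c,a) lies in no bag.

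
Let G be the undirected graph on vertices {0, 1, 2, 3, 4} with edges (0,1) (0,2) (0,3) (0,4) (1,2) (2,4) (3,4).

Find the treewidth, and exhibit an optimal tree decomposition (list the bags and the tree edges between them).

Every bag has size at most 3, so the width is 3 − 1 = 2 and tw(G) ≤ 2. On the other hand G contains the 3-clique {0, 1, 2}. A clique must lie in a single bag of any decomposition, so no decomposition can have width below 2. Therefore the treewidth is 2.

Treewidth 2.
One optimal decomposition is:
Bags: B1 = {0, 2, 4}  B2 = {0, 3, 4}  B3 = {0, 1, 2}
Tree: B1–B2, B1–B3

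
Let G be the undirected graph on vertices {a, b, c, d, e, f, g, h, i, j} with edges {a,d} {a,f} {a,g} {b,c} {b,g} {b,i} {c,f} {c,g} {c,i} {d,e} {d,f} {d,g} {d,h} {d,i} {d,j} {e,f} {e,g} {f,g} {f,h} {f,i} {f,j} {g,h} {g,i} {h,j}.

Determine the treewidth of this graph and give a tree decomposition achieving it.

Each bag holds 4 vertices, so the decomposition has width 3, which upper-bounds the treewidth. On the other hand G contains the 4-clique {d, e, f, g}. A clique must lie in a single bag of any decomposition, so no decomposition can have width below 3. Combining the bounds, tw(G) = 3.

Treewidth 3.
One optimal decomposition is:
Bags: B1 = {d, f, g, i}  B2 = {d, f, g, h}  B3 = {c, f, g, i}  B4 = {b, c, g, i}  B5 = {d, f, h, j}  B6 = {a, d, f, g}  B7 = {d, e, f, g}
Tree: B1–B2, B1–B3, B3–B4, B2–B5, B2–B6, B6–B7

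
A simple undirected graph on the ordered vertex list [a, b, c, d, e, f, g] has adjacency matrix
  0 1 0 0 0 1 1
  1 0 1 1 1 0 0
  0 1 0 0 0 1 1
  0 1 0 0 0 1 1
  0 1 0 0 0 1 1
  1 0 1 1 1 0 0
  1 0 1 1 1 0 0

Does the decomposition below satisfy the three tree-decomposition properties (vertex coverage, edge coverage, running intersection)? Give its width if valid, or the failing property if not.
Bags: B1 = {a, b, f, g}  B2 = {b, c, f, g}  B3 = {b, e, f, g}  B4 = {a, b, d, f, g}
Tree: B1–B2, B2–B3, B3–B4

No — bags containing vertex a are not connected in the tree.

A tree decomposition must satisfy three properties: every vertex lies in some bag; for every edge, both endpoints lie together in some bag; and for every vertex, the bags containing it form a connected subtree. Here bags containing vertex a are not connected in the tree, so the decomposition is invalid.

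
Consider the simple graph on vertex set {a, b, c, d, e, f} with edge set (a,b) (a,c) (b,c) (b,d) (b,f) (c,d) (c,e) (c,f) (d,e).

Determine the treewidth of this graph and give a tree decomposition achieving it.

Each bag holds 3 vertices, so the decomposition has width 2, which upper-bounds the treewidth. On the other hand G contains the 3-clique {c, d, e}. A clique must lie in a single bag of any decomposition, so no decomposition can have width below 2. Therefore the treewidth is 2.

Treewidth 2.
One such decomposition:
Bags: B1 = {c, d, e}  B2 = {b, c, d}  B3 = {b, c, f}  B4 = {a, b, c}
Tree: B1–B2, B2–B3, B3–B4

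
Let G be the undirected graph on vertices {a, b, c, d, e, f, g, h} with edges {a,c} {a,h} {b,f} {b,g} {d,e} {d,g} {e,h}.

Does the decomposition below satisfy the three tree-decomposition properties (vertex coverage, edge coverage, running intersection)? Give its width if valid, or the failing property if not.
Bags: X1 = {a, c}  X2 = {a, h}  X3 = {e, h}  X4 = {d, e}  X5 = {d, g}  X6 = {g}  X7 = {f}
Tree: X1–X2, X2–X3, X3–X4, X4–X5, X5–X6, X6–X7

No — vertex b appears in no bag.

A tree decomposition must satisfy three properties: every vertex lies in some bag; for every edge, both endpoints lie together in some bag; and for every vertex, the bags containing it form a connected subtree. Here vertex b appears in no bag, so the decomposition is invalid.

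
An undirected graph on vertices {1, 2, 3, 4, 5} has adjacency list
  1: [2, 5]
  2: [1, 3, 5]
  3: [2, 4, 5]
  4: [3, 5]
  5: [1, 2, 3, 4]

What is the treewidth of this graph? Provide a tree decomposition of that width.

Every bag has size at most 3, so the width is 3 − 1 = 2 and tw(G) ≤ 2. For the lower bound, the 3 vertices {1, 2, 5} are pairwise adjacent, and any tree decomposition puts a clique entirely inside one bag — forcing width ≥ 2. Therefore the treewidth is 2.

Treewidth 2.
One such decomposition:
Bags: B1 = {3, 4, 5}  B2 = {2, 3, 5}  B3 = {1, 2, 5}
Tree: B1–B2, B2–B3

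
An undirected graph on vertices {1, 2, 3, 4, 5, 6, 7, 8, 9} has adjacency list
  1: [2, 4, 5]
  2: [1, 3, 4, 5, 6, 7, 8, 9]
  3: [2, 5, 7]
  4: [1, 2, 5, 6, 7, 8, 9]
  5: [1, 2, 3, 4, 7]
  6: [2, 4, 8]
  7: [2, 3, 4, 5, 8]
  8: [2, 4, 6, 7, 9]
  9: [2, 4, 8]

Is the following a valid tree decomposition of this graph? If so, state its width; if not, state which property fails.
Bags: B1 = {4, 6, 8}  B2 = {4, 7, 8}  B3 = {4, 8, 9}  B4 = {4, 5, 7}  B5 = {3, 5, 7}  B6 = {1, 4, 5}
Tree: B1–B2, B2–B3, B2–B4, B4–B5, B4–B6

No — vertex 2 appears in no bag.

A tree decomposition must satisfy three properties: every vertex lies in some bag; for every edge, both endpoints lie together in some bag; and for every vertex, the bags containing it form a connected subtree. Here vertex 2 appears in no bag, so the decomposition is invalid.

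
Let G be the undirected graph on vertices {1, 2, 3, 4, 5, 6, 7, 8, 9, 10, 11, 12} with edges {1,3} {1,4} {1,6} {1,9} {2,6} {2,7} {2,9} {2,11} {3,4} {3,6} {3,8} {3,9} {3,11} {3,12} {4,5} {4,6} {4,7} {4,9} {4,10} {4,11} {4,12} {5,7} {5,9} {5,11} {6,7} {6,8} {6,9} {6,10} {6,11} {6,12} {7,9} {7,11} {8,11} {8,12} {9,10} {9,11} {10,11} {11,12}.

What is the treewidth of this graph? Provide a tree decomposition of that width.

Treewidth 4.
Bags: B1 = {4, 6, 7, 9, 11}  B2 = {3, 4, 6, 9, 11}  B3 = {4, 6, 9, 10, 11}  B4 = {1, 3, 4, 6, 9}  B5 = {2, 6, 7, 9, 11}  B6 = {4, 5, 7, 9, 11}  B7 = {3, 4, 6, 11, 12}  B8 = {3, 6, 8, 11, 12}
Tree: B1–B2, B2–B3, B2–B4, B1–B5, B1–B6, B2–B7, B7–B8

Each bag holds 5 vertices, so the decomposition has width 4, which upper-bounds the treewidth. Conversely, {4, 5, 7, 9, 11} is a clique of size 5, and the vertices of any clique must share a bag in every tree decomposition; so some bag has ≥ 5 vertices and tw(G) ≥ 4. Therefore the treewidth is 4.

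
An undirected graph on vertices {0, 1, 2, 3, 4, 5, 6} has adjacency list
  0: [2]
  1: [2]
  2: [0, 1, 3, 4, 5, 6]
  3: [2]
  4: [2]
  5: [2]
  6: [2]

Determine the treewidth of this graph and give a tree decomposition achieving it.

The largest bag has 2 vertices, giving width 1; this decomposition certifies tw(G) ≤ 1. G has an edge, so its treewidth is at least 1. Hence tw(G) = 1 exactly.

Treewidth 1.
Bags: B1 = {2, 3}  B2 = {2, 4}  B3 = {2, 6}  B4 = {1, 2}  B5 = {2, 5}  B6 = {0, 2}
Tree: B1–B2, B1–B3, B1–B4, B1–B5, B4–B6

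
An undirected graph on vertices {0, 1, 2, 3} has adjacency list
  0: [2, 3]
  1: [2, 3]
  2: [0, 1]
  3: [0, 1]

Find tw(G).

2

A width-2 tree decomposition is:
Bags: B1 = {0, 2, 3}  B2 = {1, 2, 3}
Tree: B1–B2
The largest bag has 3 vertices, giving width 2; this decomposition certifies tw(G) ≤ 2. The edges 3–0–2–1–3 form a cycle, so G is not a tree and its treewidth is at least 2. Combining the bounds, tw(G) = 2.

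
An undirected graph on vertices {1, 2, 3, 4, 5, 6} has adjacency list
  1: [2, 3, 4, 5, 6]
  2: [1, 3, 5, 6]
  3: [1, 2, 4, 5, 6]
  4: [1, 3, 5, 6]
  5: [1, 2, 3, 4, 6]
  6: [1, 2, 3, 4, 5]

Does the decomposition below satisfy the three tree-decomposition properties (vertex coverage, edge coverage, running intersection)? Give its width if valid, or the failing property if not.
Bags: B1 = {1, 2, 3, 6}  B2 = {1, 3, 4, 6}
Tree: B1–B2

No — vertex 5 appears in no bag.

A tree decomposition must satisfy three properties: every vertex lies in some bag; for every edge, both endpoints lie together in some bag; and for every vertex, the bags containing it form a connected subtree. Here vertex 5 appears in no bag, so the decomposition is invalid.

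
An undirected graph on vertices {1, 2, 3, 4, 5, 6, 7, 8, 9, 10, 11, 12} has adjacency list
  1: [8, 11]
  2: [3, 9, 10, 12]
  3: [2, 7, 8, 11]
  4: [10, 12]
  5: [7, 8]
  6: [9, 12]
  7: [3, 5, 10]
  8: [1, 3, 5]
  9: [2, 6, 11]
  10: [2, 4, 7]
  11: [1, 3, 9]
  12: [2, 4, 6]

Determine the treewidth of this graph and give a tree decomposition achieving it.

Every bag has size at most 4, so the width is 4 − 1 = 3 and tw(G) ≤ 3. For the lower bound: the 4 vertex sets {1,5,8}, {11}, {3}, {2,7,9,10} are disjoint, each induces a connected subgraph, and every pair is joined by at least one edge of G. Contracting each set to a single vertex therefore yields K_{4} as a minor, and since treewidth is minor-monotone, tw(G) ≥ tw(K_{4}) = 3. Therefore the treewidth is 3.

Treewidth 3.
Bags: B1 = {1, 5, 8, 11}  B2 = {3, 5, 8, 11}  B3 = {3, 5, 7, 11}  B4 = {3, 7, 9, 11}  B5 = {2, 3, 7, 9}  B6 = {2, 7, 9, 10}  B7 = {2, 6, 9, 10}  B8 = {2, 6, 10, 12}  B9 = {4, 6, 10, 12}
Tree: B1–B2, B2–B3, B3–B4, B4–B5, B5–B6, B6–B7, B7–B8, B8–B9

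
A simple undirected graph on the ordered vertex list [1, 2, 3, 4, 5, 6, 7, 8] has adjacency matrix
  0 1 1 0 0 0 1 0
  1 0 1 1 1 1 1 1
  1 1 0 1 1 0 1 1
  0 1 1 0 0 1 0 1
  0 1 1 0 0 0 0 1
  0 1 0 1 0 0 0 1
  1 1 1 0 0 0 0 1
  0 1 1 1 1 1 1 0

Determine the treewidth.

3

A width-3 tree decomposition is:
Bags: B1 = {2, 3, 7, 8}  B2 = {2, 3, 4, 8}  B3 = {2, 4, 6, 8}  B4 = {1, 2, 3, 7}  B5 = {2, 3, 5, 8}
Tree: B1–B2, B2–B3, B1–B4, B2–B5
The largest bag has 4 vertices, giving width 3; this decomposition certifies tw(G) ≤ 3. For the lower bound, the 4 vertices {2, 3, 4, 8} are pairwise adjacent, and any tree decomposition puts a clique entirely inside one bag — forcing width ≥ 3. The upper and lower bounds meet at 3, so that is the treewidth.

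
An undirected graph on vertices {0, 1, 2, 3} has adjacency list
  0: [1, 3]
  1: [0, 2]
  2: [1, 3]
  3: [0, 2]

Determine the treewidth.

A width-2 tree decomposition is:
Bags: B1 = {0, 1, 3}  B2 = {1, 2, 3}
Tree: B1–B2
Every bag has size at most 3, so the width is 3 − 1 = 2 and tw(G) ≤ 2. For the lower bound, G contains the cycle 3–0–1–2–3, so G is not a forest; only forests have treewidth ≤ 1, hence tw(G) ≥ 2. Combining the bounds, tw(G) = 2.

2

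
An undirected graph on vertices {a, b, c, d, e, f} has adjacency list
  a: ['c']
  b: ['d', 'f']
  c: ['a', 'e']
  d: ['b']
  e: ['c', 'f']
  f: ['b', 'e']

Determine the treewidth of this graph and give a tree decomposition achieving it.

Every bag has size at most 2, so the width is 2 − 1 = 1 and tw(G) ≤ 1. Any graph with an edge has treewidth ≥ 1, and G has the edge a–c. The upper and lower bounds meet at 1, so that is the treewidth.

Treewidth 1.
One optimal decomposition is:
Bags: B1 = {a, c}  B2 = {c, e}  B3 = {e, f}  B4 = {b, f}  B5 = {b, d}
Tree: B1–B2, B2–B3, B3–B4, B4–B5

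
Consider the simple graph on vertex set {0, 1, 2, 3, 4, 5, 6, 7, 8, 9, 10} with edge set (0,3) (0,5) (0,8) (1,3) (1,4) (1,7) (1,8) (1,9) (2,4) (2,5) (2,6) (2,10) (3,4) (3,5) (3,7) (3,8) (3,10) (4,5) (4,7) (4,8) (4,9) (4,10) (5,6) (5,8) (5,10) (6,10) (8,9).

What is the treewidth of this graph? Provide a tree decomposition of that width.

Treewidth 3.
One optimal decomposition is:
Bags: B1 = {1, 3, 4, 8}  B2 = {1, 4, 8, 9}  B3 = {3, 4, 5, 8}  B4 = {0, 3, 5, 8}  B5 = {1, 3, 4, 7}  B6 = {3, 4, 5, 10}  B7 = {2, 4, 5, 10}  B8 = {2, 5, 6, 10}
Tree: B1–B2, B1–B3, B3–B4, B1–B5, B3–B6, B6–B7, B7–B8

The largest bag has 4 vertices, giving width 3; this decomposition certifies tw(G) ≤ 3. On the other hand G contains the 4-clique {0, 3, 5, 8}. A clique must lie in a single bag of any decomposition, so no decomposition can have width below 3. Therefore the treewidth is 3.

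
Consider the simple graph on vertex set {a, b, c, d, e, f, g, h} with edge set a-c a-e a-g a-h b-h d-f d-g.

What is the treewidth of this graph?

A width-1 tree decomposition is:
Bags: B1 = {a, g}  B2 = {a, c}  B3 = {a, h}  B4 = {d, g}  B5 = {a, e}  B6 = {d, f}  B7 = {b, h}
Tree: B1–B2, B1–B3, B1–B4, B3–B5, B4–B6, B3–B7
The largest bag has 2 vertices, giving width 1; this decomposition certifies tw(G) ≤ 1. Any graph with an edge has treewidth ≥ 1, and G has the edge a–g. The upper and lower bounds meet at 1, so that is the treewidth.

1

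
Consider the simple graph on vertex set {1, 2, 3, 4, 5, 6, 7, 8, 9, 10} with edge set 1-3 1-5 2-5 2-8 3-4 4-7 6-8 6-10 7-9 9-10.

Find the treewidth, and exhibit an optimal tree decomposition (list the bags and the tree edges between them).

The largest bag has 3 vertices, giving width 2; this decomposition certifies tw(G) ≤ 2. Since 9–10–6–8–2–5–1–3–4–7–9 is a cycle in G, G is not acyclic. Forests are exactly the graphs of treewidth ≤ 1, so tw(G) ≥ 2. Therefore the treewidth is 2.

Treewidth 2.
Bags: B1 = {6, 9, 10}  B2 = {6, 8, 9}  B3 = {2, 8, 9}  B4 = {2, 5, 9}  B5 = {1, 5, 9}  B6 = {1, 3, 9}  B7 = {3, 4, 9}  B8 = {4, 7, 9}
Tree: B1–B2, B2–B3, B3–B4, B4–B5, B5–B6, B6–B7, B7–B8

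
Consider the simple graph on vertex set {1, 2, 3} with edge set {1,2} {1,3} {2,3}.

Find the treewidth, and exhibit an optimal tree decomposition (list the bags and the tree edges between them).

With just one bag of size 3, the width is 3 − 1 = 2, so tw(G) ≤ 2. On the other hand G contains the 3-clique {1, 2, 3}. A clique must lie in a single bag of any decomposition, so no decomposition can have width below 2. Hence tw(G) = 2 exactly.

Treewidth 2.
One optimal decomposition is:
Bags: B1 = {1, 2, 3}
Tree: (single bag)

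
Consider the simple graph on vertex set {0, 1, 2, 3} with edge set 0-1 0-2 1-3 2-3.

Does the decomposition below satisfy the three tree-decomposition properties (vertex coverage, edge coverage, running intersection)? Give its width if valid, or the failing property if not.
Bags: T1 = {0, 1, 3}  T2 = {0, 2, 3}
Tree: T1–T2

Vertex coverage: the bags together contain {0, 1, 2, 3}, the full vertex set. Edge coverage: each edge of G has both endpoints in at least one bag. Running intersection: for every vertex, the bags containing it form a connected subtree. All three properties hold, so this is a valid tree decomposition of width max|bag| − 1 = 2, and hence tw(G) ≤ 2.

Yes; width 2.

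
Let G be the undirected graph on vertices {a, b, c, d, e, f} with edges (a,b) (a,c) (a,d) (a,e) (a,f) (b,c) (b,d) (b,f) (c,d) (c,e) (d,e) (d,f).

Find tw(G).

A width-3 tree decomposition is:
Bags: B1 = {a, b, c, d}  B2 = {a, c, d, e}  B3 = {a, b, d, f}
Tree: B1–B2, B1–B3
Every bag has size at most 4, so the width is 4 − 1 = 3 and tw(G) ≤ 3. For the lower bound, the 4 vertices {a, c, d, e} are pairwise adjacent, and any tree decomposition puts a clique entirely inside one bag — forcing width ≥ 3. Therefore the treewidth is 3.

3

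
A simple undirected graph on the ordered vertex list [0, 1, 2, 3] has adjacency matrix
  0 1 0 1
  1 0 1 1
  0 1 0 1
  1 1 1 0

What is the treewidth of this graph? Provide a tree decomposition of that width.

Treewidth 2.
One optimal decomposition is:
Bags: B1 = {0, 1, 3}  B2 = {1, 2, 3}
Tree: B1–B2

Every bag has size at most 3, so the width is 3 − 1 = 2 and tw(G) ≤ 2. On the other hand G contains the 3-clique {0, 1, 3}. A clique must lie in a single bag of any decomposition, so no decomposition can have width below 2. Combining the bounds, tw(G) = 2.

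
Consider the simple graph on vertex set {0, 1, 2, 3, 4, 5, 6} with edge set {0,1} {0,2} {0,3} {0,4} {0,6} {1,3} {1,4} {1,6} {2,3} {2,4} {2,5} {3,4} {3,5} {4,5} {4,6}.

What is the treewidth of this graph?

3

A width-3 tree decomposition is:
Bags: B1 = {0, 1, 3, 4}  B2 = {0, 2, 3, 4}  B3 = {2, 3, 4, 5}  B4 = {0, 1, 4, 6}
Tree: B1–B2, B2–B3, B1–B4
The largest bag has 4 vertices, giving width 3; this decomposition certifies tw(G) ≤ 3. For the lower bound, the 4 vertices {0, 1, 3, 4} are pairwise adjacent, and any tree decomposition puts a clique entirely inside one bag — forcing width ≥ 3. Combining the bounds, tw(G) = 3.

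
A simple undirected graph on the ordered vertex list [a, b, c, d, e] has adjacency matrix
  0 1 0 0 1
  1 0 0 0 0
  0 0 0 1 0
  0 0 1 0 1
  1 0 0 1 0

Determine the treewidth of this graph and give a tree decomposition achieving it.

Each bag holds 2 vertices, so the decomposition has width 1, which upper-bounds the treewidth. Since G has at least one edge (e.g. b–a), it is not an edgeless graph, so tw(G) ≥ 1. Hence tw(G) = 1 exactly.

Treewidth 1.
Bags: B1 = {a, b}  B2 = {a, e}  B3 = {d, e}  B4 = {c, d}
Tree: B1–B2, B2–B3, B3–B4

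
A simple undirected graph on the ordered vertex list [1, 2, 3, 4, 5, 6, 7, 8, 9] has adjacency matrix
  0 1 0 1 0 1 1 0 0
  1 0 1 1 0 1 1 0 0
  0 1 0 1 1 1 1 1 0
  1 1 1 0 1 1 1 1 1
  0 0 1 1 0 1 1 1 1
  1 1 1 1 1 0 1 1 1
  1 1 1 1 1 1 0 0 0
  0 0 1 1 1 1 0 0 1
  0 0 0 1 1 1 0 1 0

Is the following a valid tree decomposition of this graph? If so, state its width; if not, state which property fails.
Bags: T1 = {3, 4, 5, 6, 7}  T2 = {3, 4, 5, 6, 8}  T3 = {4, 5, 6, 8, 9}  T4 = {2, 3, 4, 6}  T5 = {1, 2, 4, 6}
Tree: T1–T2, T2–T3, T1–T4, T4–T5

A tree decomposition must satisfy three properties: every vertex lies in some bag; for every edge, both endpoints lie together in some bag; and for every vertex, the bags containing it form a connected subtree. Here edge (7,2) lies in no bag, so the decomposition is invalid.

No — edge (7,2) lies in no bag.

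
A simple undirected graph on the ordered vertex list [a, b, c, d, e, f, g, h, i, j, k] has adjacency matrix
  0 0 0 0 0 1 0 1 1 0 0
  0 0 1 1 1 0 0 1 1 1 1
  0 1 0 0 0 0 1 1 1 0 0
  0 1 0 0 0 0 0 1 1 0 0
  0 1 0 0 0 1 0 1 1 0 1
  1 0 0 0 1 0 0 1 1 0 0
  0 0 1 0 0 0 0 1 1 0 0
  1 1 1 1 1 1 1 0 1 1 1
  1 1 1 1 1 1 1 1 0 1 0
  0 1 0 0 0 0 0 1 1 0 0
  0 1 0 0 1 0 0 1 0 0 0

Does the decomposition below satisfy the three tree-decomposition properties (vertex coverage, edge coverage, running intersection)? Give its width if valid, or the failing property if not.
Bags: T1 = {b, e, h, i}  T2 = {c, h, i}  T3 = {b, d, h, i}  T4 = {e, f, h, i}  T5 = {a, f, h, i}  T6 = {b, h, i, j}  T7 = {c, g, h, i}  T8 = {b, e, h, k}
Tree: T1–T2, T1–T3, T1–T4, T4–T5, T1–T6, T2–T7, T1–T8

A tree decomposition must satisfy three properties: every vertex lies in some bag; for every edge, both endpoints lie together in some bag; and for every vertex, the bags containing it form a connected subtree. Here edge (b,c) lies in no bag, so the decomposition is invalid.

No — edge (b,c) lies in no bag.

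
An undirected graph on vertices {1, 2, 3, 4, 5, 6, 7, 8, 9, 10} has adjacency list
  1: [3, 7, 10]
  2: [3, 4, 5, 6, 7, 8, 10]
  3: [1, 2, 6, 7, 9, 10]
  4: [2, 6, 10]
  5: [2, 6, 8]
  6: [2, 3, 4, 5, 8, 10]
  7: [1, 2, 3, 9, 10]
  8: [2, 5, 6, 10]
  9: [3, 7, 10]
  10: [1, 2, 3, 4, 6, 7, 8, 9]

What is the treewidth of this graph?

A width-3 tree decomposition is:
Bags: B1 = {2, 3, 6, 10}  B2 = {2, 3, 7, 10}  B3 = {2, 6, 8, 10}  B4 = {2, 4, 6, 10}  B5 = {1, 3, 7, 10}  B6 = {2, 5, 6, 8}  B7 = {3, 7, 9, 10}
Tree: B1–B2, B1–B3, B1–B4, B2–B5, B3–B6, B5–B7
The largest bag has 4 vertices, giving width 3; this decomposition certifies tw(G) ≤ 3. Conversely, {1, 3, 7, 10} is a clique of size 4, and the vertices of any clique must share a bag in every tree decomposition; so some bag has ≥ 4 vertices and tw(G) ≥ 3. The upper and lower bounds meet at 3, so that is the treewidth.

3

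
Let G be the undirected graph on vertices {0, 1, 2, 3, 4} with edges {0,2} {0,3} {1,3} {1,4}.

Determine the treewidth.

1

A width-1 tree decomposition is:
Bags: B1 = {0, 2}  B2 = {0, 3}  B3 = {1, 3}  B4 = {1, 4}
Tree: B1–B2, B2–B3, B3–B4
Each bag holds 2 vertices, so the decomposition has width 1, which upper-bounds the treewidth. G has an edge, so its treewidth is at least 1. The upper and lower bounds meet at 1, so that is the treewidth.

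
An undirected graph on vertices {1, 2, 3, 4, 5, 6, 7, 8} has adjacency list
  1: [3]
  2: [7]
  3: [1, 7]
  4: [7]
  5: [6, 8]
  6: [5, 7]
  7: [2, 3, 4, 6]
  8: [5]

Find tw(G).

1

A width-1 tree decomposition is:
Bags: B1 = {6, 7}  B2 = {5, 6}  B3 = {5, 8}  B4 = {3, 7}  B5 = {1, 3}  B6 = {2, 7}  B7 = {4, 7}
Tree: B1–B2, B2–B3, B1–B4, B4–B5, B1–B6, B4–B7
The largest bag has 2 vertices, giving width 1; this decomposition certifies tw(G) ≤ 1. Since G has at least one edge (e.g. 7–6), it is not an edgeless graph, so tw(G) ≥ 1. Hence tw(G) = 1 exactly.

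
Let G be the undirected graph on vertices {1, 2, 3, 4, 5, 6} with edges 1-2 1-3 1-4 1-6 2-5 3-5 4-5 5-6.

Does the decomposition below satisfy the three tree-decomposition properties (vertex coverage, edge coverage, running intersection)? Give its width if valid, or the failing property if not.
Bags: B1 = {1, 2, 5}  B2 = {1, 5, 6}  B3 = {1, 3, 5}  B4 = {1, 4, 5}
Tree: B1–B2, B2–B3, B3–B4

Yes; width 2.

Vertex coverage: the bags together contain {1, 2, 3, 4, 5, 6}, the full vertex set. Edge coverage: each edge of G has both endpoints in at least one bag. Running intersection: for every vertex, the bags containing it form a connected subtree. All three properties hold, so this is a valid tree decomposition of width max|bag| − 1 = 2, and hence tw(G) ≤ 2.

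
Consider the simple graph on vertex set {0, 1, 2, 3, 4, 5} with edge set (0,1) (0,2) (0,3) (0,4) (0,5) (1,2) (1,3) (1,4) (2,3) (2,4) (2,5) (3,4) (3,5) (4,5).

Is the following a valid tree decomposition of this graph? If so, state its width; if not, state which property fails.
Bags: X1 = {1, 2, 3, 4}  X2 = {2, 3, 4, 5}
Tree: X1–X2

A tree decomposition must satisfy three properties: every vertex lies in some bag; for every edge, both endpoints lie together in some bag; and for every vertex, the bags containing it form a connected subtree. Here vertex 0 appears in no bag, so the decomposition is invalid.

No — vertex 0 appears in no bag.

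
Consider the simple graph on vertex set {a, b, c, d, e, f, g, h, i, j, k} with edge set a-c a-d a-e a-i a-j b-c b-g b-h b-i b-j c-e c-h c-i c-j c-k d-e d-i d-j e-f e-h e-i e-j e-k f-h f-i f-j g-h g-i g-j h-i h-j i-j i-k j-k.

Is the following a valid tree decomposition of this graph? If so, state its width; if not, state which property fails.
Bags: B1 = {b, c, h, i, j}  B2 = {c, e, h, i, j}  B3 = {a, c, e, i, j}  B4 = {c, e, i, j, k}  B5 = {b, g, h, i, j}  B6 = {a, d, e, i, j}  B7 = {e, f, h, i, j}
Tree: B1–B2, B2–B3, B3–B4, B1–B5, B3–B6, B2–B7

Yes; width 4.

Vertex coverage: the bags together contain {a, b, c, d, e, f, g, h, i, j, k}, the full vertex set. Edge coverage: each edge of G has both endpoints in at least one bag. Running intersection: for every vertex, the bags containing it form a connected subtree. All three properties hold, so this is a valid tree decomposition of width max|bag| − 1 = 4, and hence tw(G) ≤ 4.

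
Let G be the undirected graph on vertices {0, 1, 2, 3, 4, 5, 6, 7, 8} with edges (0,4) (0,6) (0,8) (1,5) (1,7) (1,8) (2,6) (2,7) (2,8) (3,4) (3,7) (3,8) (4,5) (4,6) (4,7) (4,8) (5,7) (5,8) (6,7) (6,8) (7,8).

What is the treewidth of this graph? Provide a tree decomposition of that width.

Treewidth 3.
One optimal decomposition is:
Bags: B1 = {2, 6, 7, 8}  B2 = {4, 6, 7, 8}  B3 = {4, 5, 7, 8}  B4 = {0, 4, 6, 8}  B5 = {3, 4, 7, 8}  B6 = {1, 5, 7, 8}
Tree: B1–B2, B2–B3, B2–B4, B3–B5, B3–B6

The largest bag has 4 vertices, giving width 3; this decomposition certifies tw(G) ≤ 3. On the other hand G contains the 4-clique {0, 4, 6, 8}. A clique must lie in a single bag of any decomposition, so no decomposition can have width below 3. Hence tw(G) = 3 exactly.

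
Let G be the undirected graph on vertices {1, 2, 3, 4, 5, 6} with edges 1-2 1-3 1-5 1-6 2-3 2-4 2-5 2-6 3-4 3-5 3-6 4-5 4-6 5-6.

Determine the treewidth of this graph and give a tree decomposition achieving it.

Each bag holds 5 vertices, so the decomposition has width 4, which upper-bounds the treewidth. On the other hand G contains the 5-clique {1, 2, 3, 5, 6}. A clique must lie in a single bag of any decomposition, so no decomposition can have width below 4. Hence tw(G) = 4 exactly.

Treewidth 4.
One optimal decomposition is:
Bags: B1 = {1, 2, 3, 5, 6}  B2 = {2, 3, 4, 5, 6}
Tree: B1–B2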